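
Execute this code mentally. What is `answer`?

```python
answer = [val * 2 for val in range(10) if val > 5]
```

Let's trace through this code step by step.

Initialize: answer = [val * 2 for val in range(10) if val > 5]

After execution: answer = [12, 14, 16, 18]
[12, 14, 16, 18]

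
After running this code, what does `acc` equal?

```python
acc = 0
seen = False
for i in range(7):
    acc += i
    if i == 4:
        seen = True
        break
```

Let's trace through this code step by step.

Initialize: acc = 0
Initialize: seen = False
Entering loop: for i in range(7):

After execution: acc = 10
10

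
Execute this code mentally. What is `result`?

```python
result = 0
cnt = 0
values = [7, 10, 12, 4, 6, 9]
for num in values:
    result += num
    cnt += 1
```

Let's trace through this code step by step.

Initialize: result = 0
Initialize: cnt = 0
Initialize: values = [7, 10, 12, 4, 6, 9]
Entering loop: for num in values:

After execution: result = 48
48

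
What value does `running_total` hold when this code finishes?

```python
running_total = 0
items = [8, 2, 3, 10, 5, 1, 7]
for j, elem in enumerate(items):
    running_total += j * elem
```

Let's trace through this code step by step.

Initialize: running_total = 0
Initialize: items = [8, 2, 3, 10, 5, 1, 7]
Entering loop: for j, elem in enumerate(items):

After execution: running_total = 105
105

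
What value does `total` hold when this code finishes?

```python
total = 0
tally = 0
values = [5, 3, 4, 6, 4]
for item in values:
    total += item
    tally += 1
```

Let's trace through this code step by step.

Initialize: total = 0
Initialize: tally = 0
Initialize: values = [5, 3, 4, 6, 4]
Entering loop: for item in values:

After execution: total = 22
22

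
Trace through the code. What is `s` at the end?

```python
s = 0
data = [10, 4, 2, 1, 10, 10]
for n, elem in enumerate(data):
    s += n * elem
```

Let's trace through this code step by step.

Initialize: s = 0
Initialize: data = [10, 4, 2, 1, 10, 10]
Entering loop: for n, elem in enumerate(data):

After execution: s = 101
101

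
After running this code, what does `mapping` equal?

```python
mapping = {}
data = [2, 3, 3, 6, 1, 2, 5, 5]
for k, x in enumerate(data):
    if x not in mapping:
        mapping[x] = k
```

Let's trace through this code step by step.

Initialize: mapping = {}
Initialize: data = [2, 3, 3, 6, 1, 2, 5, 5]
Entering loop: for k, x in enumerate(data):

After execution: mapping = {2: 0, 3: 1, 6: 3, 1: 4, 5: 6}
{2: 0, 3: 1, 6: 3, 1: 4, 5: 6}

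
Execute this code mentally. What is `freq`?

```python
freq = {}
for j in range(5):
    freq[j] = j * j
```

Let's trace through this code step by step.

Initialize: freq = {}
Entering loop: for j in range(5):

After execution: freq = {0: 0, 1: 1, 2: 4, 3: 9, 4: 16}
{0: 0, 1: 1, 2: 4, 3: 9, 4: 16}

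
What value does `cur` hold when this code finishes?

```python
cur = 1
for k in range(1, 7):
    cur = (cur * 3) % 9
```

Let's trace through this code step by step.

Initialize: cur = 1
Entering loop: for k in range(1, 7):

After execution: cur = 0
0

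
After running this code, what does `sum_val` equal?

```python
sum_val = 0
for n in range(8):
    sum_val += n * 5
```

Let's trace through this code step by step.

Initialize: sum_val = 0
Entering loop: for n in range(8):

After execution: sum_val = 140
140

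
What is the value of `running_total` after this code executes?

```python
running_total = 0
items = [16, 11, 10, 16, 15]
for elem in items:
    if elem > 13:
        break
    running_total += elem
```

Let's trace through this code step by step.

Initialize: running_total = 0
Initialize: items = [16, 11, 10, 16, 15]
Entering loop: for elem in items:

After execution: running_total = 0
0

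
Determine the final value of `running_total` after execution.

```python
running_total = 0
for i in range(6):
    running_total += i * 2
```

Let's trace through this code step by step.

Initialize: running_total = 0
Entering loop: for i in range(6):

After execution: running_total = 30
30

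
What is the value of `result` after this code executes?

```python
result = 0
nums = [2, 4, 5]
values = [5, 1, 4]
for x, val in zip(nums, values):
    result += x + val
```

Let's trace through this code step by step.

Initialize: result = 0
Initialize: nums = [2, 4, 5]
Initialize: values = [5, 1, 4]
Entering loop: for x, val in zip(nums, values):

After execution: result = 21
21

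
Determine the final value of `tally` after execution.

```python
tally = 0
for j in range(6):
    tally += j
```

Let's trace through this code step by step.

Initialize: tally = 0
Entering loop: for j in range(6):

After execution: tally = 15
15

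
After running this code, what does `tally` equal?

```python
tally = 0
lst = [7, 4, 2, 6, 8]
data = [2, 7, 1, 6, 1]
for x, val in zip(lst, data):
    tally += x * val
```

Let's trace through this code step by step.

Initialize: tally = 0
Initialize: lst = [7, 4, 2, 6, 8]
Initialize: data = [2, 7, 1, 6, 1]
Entering loop: for x, val in zip(lst, data):

After execution: tally = 88
88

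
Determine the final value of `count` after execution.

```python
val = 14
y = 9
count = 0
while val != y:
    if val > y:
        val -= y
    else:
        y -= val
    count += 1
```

Let's trace through this code step by step.

Initialize: val = 14
Initialize: y = 9
Initialize: count = 0
Entering loop: while val != y:

After execution: count = 6
6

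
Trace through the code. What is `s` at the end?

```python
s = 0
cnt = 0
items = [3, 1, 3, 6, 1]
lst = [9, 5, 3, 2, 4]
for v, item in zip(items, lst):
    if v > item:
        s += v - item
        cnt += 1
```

Let's trace through this code step by step.

Initialize: s = 0
Initialize: cnt = 0
Initialize: items = [3, 1, 3, 6, 1]
Initialize: lst = [9, 5, 3, 2, 4]
Entering loop: for v, item in zip(items, lst):

After execution: s = 4
4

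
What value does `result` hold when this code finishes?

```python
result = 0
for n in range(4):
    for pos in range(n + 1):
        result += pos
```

Let's trace through this code step by step.

Initialize: result = 0
Entering loop: for n in range(4):

After execution: result = 10
10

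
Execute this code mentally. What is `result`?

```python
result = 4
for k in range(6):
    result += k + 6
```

Let's trace through this code step by step.

Initialize: result = 4
Entering loop: for k in range(6):

After execution: result = 55
55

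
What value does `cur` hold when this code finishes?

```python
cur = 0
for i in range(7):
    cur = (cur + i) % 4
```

Let's trace through this code step by step.

Initialize: cur = 0
Entering loop: for i in range(7):

After execution: cur = 1
1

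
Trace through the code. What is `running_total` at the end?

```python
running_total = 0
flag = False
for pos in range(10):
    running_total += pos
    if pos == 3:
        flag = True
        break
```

Let's trace through this code step by step.

Initialize: running_total = 0
Initialize: flag = False
Entering loop: for pos in range(10):

After execution: running_total = 6
6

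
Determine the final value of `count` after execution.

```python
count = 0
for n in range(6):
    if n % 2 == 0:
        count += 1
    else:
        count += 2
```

Let's trace through this code step by step.

Initialize: count = 0
Entering loop: for n in range(6):

After execution: count = 9
9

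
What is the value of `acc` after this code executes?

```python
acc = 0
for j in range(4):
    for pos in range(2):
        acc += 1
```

Let's trace through this code step by step.

Initialize: acc = 0
Entering loop: for j in range(4):

After execution: acc = 8
8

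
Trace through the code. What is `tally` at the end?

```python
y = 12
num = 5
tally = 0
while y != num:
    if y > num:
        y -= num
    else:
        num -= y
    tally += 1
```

Let's trace through this code step by step.

Initialize: y = 12
Initialize: num = 5
Initialize: tally = 0
Entering loop: while y != num:

After execution: tally = 5
5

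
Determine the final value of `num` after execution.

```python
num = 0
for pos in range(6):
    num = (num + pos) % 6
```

Let's trace through this code step by step.

Initialize: num = 0
Entering loop: for pos in range(6):

After execution: num = 3
3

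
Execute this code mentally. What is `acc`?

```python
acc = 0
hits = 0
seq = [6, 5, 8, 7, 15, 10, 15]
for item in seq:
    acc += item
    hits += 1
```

Let's trace through this code step by step.

Initialize: acc = 0
Initialize: hits = 0
Initialize: seq = [6, 5, 8, 7, 15, 10, 15]
Entering loop: for item in seq:

After execution: acc = 66
66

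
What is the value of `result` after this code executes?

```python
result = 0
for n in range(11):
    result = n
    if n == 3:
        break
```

Let's trace through this code step by step.

Initialize: result = 0
Entering loop: for n in range(11):

After execution: result = 3
3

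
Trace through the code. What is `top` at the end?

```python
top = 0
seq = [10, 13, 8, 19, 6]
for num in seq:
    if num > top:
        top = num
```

Let's trace through this code step by step.

Initialize: top = 0
Initialize: seq = [10, 13, 8, 19, 6]
Entering loop: for num in seq:

After execution: top = 19
19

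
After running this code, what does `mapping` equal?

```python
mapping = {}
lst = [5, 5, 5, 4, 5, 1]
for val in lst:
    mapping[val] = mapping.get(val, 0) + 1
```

Let's trace through this code step by step.

Initialize: mapping = {}
Initialize: lst = [5, 5, 5, 4, 5, 1]
Entering loop: for val in lst:

After execution: mapping = {5: 4, 4: 1, 1: 1}
{5: 4, 4: 1, 1: 1}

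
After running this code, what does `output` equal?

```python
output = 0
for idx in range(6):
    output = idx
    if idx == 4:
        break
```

Let's trace through this code step by step.

Initialize: output = 0
Entering loop: for idx in range(6):

After execution: output = 4
4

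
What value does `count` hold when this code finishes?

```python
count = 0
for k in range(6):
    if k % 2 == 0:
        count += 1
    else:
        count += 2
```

Let's trace through this code step by step.

Initialize: count = 0
Entering loop: for k in range(6):

After execution: count = 9
9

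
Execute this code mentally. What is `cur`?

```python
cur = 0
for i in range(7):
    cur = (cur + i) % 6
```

Let's trace through this code step by step.

Initialize: cur = 0
Entering loop: for i in range(7):

After execution: cur = 3
3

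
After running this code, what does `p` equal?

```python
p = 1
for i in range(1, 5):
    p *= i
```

Let's trace through this code step by step.

Initialize: p = 1
Entering loop: for i in range(1, 5):

After execution: p = 24
24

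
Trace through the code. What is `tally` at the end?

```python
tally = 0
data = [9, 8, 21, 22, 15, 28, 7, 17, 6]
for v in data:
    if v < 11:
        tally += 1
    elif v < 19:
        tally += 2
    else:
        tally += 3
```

Let's trace through this code step by step.

Initialize: tally = 0
Initialize: data = [9, 8, 21, 22, 15, 28, 7, 17, 6]
Entering loop: for v in data:

After execution: tally = 17
17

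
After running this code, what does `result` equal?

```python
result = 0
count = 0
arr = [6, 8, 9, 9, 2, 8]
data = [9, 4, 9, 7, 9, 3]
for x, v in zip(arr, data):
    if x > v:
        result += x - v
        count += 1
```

Let's trace through this code step by step.

Initialize: result = 0
Initialize: count = 0
Initialize: arr = [6, 8, 9, 9, 2, 8]
Initialize: data = [9, 4, 9, 7, 9, 3]
Entering loop: for x, v in zip(arr, data):

After execution: result = 11
11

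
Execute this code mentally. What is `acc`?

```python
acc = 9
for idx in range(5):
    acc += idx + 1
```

Let's trace through this code step by step.

Initialize: acc = 9
Entering loop: for idx in range(5):

After execution: acc = 24
24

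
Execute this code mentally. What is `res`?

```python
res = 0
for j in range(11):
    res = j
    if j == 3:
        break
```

Let's trace through this code step by step.

Initialize: res = 0
Entering loop: for j in range(11):

After execution: res = 3
3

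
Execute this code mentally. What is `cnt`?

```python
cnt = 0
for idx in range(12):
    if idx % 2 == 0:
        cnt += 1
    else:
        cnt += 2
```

Let's trace through this code step by step.

Initialize: cnt = 0
Entering loop: for idx in range(12):

After execution: cnt = 18
18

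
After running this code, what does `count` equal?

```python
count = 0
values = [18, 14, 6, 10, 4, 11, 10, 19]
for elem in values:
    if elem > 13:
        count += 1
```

Let's trace through this code step by step.

Initialize: count = 0
Initialize: values = [18, 14, 6, 10, 4, 11, 10, 19]
Entering loop: for elem in values:

After execution: count = 3
3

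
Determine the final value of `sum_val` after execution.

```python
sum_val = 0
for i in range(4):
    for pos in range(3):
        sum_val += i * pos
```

Let's trace through this code step by step.

Initialize: sum_val = 0
Entering loop: for i in range(4):

After execution: sum_val = 18
18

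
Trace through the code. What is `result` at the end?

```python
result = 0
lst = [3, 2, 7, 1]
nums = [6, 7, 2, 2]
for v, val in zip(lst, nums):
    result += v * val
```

Let's trace through this code step by step.

Initialize: result = 0
Initialize: lst = [3, 2, 7, 1]
Initialize: nums = [6, 7, 2, 2]
Entering loop: for v, val in zip(lst, nums):

After execution: result = 48
48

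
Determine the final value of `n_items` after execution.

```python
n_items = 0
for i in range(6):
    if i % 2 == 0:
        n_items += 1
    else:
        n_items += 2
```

Let's trace through this code step by step.

Initialize: n_items = 0
Entering loop: for i in range(6):

After execution: n_items = 9
9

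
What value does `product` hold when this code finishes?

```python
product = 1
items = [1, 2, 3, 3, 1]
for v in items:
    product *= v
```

Let's trace through this code step by step.

Initialize: product = 1
Initialize: items = [1, 2, 3, 3, 1]
Entering loop: for v in items:

After execution: product = 18
18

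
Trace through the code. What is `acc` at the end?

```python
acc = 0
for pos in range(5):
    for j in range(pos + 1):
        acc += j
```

Let's trace through this code step by step.

Initialize: acc = 0
Entering loop: for pos in range(5):

After execution: acc = 20
20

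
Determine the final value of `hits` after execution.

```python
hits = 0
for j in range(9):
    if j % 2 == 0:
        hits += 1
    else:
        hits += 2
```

Let's trace through this code step by step.

Initialize: hits = 0
Entering loop: for j in range(9):

After execution: hits = 13
13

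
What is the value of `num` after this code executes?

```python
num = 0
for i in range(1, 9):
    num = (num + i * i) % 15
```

Let's trace through this code step by step.

Initialize: num = 0
Entering loop: for i in range(1, 9):

After execution: num = 9
9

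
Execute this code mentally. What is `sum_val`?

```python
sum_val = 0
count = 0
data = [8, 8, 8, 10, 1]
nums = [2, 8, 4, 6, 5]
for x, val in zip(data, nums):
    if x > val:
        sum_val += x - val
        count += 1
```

Let's trace through this code step by step.

Initialize: sum_val = 0
Initialize: count = 0
Initialize: data = [8, 8, 8, 10, 1]
Initialize: nums = [2, 8, 4, 6, 5]
Entering loop: for x, val in zip(data, nums):

After execution: sum_val = 14
14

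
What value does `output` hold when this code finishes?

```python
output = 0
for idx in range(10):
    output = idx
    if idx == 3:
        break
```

Let's trace through this code step by step.

Initialize: output = 0
Entering loop: for idx in range(10):

After execution: output = 3
3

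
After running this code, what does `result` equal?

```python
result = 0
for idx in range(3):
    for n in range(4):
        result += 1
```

Let's trace through this code step by step.

Initialize: result = 0
Entering loop: for idx in range(3):

After execution: result = 12
12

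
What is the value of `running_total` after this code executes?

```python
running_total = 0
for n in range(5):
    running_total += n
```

Let's trace through this code step by step.

Initialize: running_total = 0
Entering loop: for n in range(5):

After execution: running_total = 10
10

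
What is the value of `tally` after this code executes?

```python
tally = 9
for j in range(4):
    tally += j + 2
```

Let's trace through this code step by step.

Initialize: tally = 9
Entering loop: for j in range(4):

After execution: tally = 23
23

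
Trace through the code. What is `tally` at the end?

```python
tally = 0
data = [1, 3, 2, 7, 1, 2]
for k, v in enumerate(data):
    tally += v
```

Let's trace through this code step by step.

Initialize: tally = 0
Initialize: data = [1, 3, 2, 7, 1, 2]
Entering loop: for k, v in enumerate(data):

After execution: tally = 16
16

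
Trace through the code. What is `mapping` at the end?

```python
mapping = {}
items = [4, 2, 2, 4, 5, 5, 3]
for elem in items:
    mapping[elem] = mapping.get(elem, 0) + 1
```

Let's trace through this code step by step.

Initialize: mapping = {}
Initialize: items = [4, 2, 2, 4, 5, 5, 3]
Entering loop: for elem in items:

After execution: mapping = {4: 2, 2: 2, 5: 2, 3: 1}
{4: 2, 2: 2, 5: 2, 3: 1}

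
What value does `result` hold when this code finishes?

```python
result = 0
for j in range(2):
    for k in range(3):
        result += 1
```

Let's trace through this code step by step.

Initialize: result = 0
Entering loop: for j in range(2):

After execution: result = 6
6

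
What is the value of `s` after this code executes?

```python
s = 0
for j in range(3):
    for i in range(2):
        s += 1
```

Let's trace through this code step by step.

Initialize: s = 0
Entering loop: for j in range(3):

After execution: s = 6
6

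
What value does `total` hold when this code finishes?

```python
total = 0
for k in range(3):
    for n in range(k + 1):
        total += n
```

Let's trace through this code step by step.

Initialize: total = 0
Entering loop: for k in range(3):

After execution: total = 4
4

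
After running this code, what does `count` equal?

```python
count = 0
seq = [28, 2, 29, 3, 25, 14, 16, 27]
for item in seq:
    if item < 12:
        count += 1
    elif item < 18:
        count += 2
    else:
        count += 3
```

Let's trace through this code step by step.

Initialize: count = 0
Initialize: seq = [28, 2, 29, 3, 25, 14, 16, 27]
Entering loop: for item in seq:

After execution: count = 18
18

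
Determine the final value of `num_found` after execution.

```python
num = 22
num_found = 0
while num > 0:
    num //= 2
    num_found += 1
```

Let's trace through this code step by step.

Initialize: num = 22
Initialize: num_found = 0
Entering loop: while num > 0:

After execution: num_found = 5
5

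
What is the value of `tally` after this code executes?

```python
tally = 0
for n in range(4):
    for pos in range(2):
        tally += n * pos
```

Let's trace through this code step by step.

Initialize: tally = 0
Entering loop: for n in range(4):

After execution: tally = 6
6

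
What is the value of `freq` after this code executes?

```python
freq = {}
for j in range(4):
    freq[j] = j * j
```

Let's trace through this code step by step.

Initialize: freq = {}
Entering loop: for j in range(4):

After execution: freq = {0: 0, 1: 1, 2: 4, 3: 9}
{0: 0, 1: 1, 2: 4, 3: 9}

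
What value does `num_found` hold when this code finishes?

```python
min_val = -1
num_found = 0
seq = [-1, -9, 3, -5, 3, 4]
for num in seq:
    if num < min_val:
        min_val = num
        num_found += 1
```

Let's trace through this code step by step.

Initialize: min_val = -1
Initialize: num_found = 0
Initialize: seq = [-1, -9, 3, -5, 3, 4]
Entering loop: for num in seq:

After execution: num_found = 1
1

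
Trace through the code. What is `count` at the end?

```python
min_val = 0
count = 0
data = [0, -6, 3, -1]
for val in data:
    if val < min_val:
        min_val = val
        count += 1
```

Let's trace through this code step by step.

Initialize: min_val = 0
Initialize: count = 0
Initialize: data = [0, -6, 3, -1]
Entering loop: for val in data:

After execution: count = 1
1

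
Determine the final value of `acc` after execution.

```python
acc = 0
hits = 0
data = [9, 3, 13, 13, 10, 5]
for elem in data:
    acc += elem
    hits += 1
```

Let's trace through this code step by step.

Initialize: acc = 0
Initialize: hits = 0
Initialize: data = [9, 3, 13, 13, 10, 5]
Entering loop: for elem in data:

After execution: acc = 53
53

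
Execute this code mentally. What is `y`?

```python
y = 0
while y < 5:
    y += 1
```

Let's trace through this code step by step.

Initialize: y = 0
Entering loop: while y < 5:

After execution: y = 5
5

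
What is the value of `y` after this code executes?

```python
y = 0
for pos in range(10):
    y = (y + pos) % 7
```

Let's trace through this code step by step.

Initialize: y = 0
Entering loop: for pos in range(10):

After execution: y = 3
3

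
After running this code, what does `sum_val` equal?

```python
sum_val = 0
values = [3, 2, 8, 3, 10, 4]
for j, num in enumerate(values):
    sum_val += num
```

Let's trace through this code step by step.

Initialize: sum_val = 0
Initialize: values = [3, 2, 8, 3, 10, 4]
Entering loop: for j, num in enumerate(values):

After execution: sum_val = 30
30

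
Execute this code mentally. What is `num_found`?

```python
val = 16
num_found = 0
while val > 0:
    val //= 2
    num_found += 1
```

Let's trace through this code step by step.

Initialize: val = 16
Initialize: num_found = 0
Entering loop: while val > 0:

After execution: num_found = 5
5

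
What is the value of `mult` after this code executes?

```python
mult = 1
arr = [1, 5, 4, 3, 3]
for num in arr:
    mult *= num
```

Let's trace through this code step by step.

Initialize: mult = 1
Initialize: arr = [1, 5, 4, 3, 3]
Entering loop: for num in arr:

After execution: mult = 180
180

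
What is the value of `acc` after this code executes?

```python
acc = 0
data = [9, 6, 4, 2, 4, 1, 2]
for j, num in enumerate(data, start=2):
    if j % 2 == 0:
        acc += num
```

Let's trace through this code step by step.

Initialize: acc = 0
Initialize: data = [9, 6, 4, 2, 4, 1, 2]
Entering loop: for j, num in enumerate(data, start=2):

After execution: acc = 19
19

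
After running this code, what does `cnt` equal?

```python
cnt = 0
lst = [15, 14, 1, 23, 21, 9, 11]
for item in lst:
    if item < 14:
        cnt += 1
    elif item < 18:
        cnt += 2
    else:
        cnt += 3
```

Let's trace through this code step by step.

Initialize: cnt = 0
Initialize: lst = [15, 14, 1, 23, 21, 9, 11]
Entering loop: for item in lst:

After execution: cnt = 13
13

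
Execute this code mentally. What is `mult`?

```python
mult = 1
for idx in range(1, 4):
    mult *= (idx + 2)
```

Let's trace through this code step by step.

Initialize: mult = 1
Entering loop: for idx in range(1, 4):

After execution: mult = 60
60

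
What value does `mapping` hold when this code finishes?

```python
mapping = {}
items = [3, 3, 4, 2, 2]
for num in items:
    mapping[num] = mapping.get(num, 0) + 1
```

Let's trace through this code step by step.

Initialize: mapping = {}
Initialize: items = [3, 3, 4, 2, 2]
Entering loop: for num in items:

After execution: mapping = {3: 2, 4: 1, 2: 2}
{3: 2, 4: 1, 2: 2}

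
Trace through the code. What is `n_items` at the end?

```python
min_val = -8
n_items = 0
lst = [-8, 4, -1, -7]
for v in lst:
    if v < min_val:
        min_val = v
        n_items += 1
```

Let's trace through this code step by step.

Initialize: min_val = -8
Initialize: n_items = 0
Initialize: lst = [-8, 4, -1, -7]
Entering loop: for v in lst:

After execution: n_items = 0
0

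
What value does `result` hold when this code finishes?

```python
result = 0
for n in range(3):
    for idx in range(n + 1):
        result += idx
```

Let's trace through this code step by step.

Initialize: result = 0
Entering loop: for n in range(3):

After execution: result = 4
4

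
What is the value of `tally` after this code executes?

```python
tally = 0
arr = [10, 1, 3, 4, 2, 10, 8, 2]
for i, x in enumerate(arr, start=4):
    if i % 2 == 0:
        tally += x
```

Let's trace through this code step by step.

Initialize: tally = 0
Initialize: arr = [10, 1, 3, 4, 2, 10, 8, 2]
Entering loop: for i, x in enumerate(arr, start=4):

After execution: tally = 23
23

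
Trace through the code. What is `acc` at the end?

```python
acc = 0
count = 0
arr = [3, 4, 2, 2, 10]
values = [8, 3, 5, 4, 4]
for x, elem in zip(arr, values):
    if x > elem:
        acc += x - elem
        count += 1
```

Let's trace through this code step by step.

Initialize: acc = 0
Initialize: count = 0
Initialize: arr = [3, 4, 2, 2, 10]
Initialize: values = [8, 3, 5, 4, 4]
Entering loop: for x, elem in zip(arr, values):

After execution: acc = 7
7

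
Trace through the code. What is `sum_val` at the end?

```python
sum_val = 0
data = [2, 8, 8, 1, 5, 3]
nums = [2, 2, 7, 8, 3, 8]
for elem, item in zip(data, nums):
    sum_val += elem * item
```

Let's trace through this code step by step.

Initialize: sum_val = 0
Initialize: data = [2, 8, 8, 1, 5, 3]
Initialize: nums = [2, 2, 7, 8, 3, 8]
Entering loop: for elem, item in zip(data, nums):

After execution: sum_val = 123
123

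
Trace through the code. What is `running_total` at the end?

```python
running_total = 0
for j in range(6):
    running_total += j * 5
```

Let's trace through this code step by step.

Initialize: running_total = 0
Entering loop: for j in range(6):

After execution: running_total = 75
75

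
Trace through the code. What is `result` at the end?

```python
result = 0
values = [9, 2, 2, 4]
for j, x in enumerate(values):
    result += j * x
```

Let's trace through this code step by step.

Initialize: result = 0
Initialize: values = [9, 2, 2, 4]
Entering loop: for j, x in enumerate(values):

After execution: result = 18
18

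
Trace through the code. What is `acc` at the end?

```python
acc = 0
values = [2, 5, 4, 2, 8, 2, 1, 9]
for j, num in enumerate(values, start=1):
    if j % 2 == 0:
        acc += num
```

Let's trace through this code step by step.

Initialize: acc = 0
Initialize: values = [2, 5, 4, 2, 8, 2, 1, 9]
Entering loop: for j, num in enumerate(values, start=1):

After execution: acc = 18
18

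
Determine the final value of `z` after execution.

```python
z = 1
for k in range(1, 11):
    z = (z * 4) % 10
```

Let's trace through this code step by step.

Initialize: z = 1
Entering loop: for k in range(1, 11):

After execution: z = 6
6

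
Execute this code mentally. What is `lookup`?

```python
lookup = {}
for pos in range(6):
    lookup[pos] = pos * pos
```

Let's trace through this code step by step.

Initialize: lookup = {}
Entering loop: for pos in range(6):

After execution: lookup = {0: 0, 1: 1, 2: 4, 3: 9, 4: 16, 5: 25}
{0: 0, 1: 1, 2: 4, 3: 9, 4: 16, 5: 25}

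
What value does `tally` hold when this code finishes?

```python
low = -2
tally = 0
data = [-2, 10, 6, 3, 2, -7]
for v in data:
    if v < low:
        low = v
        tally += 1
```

Let's trace through this code step by step.

Initialize: low = -2
Initialize: tally = 0
Initialize: data = [-2, 10, 6, 3, 2, -7]
Entering loop: for v in data:

After execution: tally = 1
1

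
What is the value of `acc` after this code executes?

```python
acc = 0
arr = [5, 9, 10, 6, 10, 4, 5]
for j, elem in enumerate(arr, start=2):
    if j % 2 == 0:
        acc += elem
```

Let's trace through this code step by step.

Initialize: acc = 0
Initialize: arr = [5, 9, 10, 6, 10, 4, 5]
Entering loop: for j, elem in enumerate(arr, start=2):

After execution: acc = 30
30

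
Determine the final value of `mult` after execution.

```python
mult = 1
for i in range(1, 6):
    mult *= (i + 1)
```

Let's trace through this code step by step.

Initialize: mult = 1
Entering loop: for i in range(1, 6):

After execution: mult = 720
720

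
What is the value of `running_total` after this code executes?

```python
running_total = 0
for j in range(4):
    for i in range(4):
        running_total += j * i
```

Let's trace through this code step by step.

Initialize: running_total = 0
Entering loop: for j in range(4):

After execution: running_total = 36
36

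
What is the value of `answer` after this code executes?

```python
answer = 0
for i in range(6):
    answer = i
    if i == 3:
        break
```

Let's trace through this code step by step.

Initialize: answer = 0
Entering loop: for i in range(6):

After execution: answer = 3
3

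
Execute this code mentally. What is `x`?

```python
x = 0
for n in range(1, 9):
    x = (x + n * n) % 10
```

Let's trace through this code step by step.

Initialize: x = 0
Entering loop: for n in range(1, 9):

After execution: x = 4
4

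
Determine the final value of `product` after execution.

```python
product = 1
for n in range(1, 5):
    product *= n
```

Let's trace through this code step by step.

Initialize: product = 1
Entering loop: for n in range(1, 5):

After execution: product = 24
24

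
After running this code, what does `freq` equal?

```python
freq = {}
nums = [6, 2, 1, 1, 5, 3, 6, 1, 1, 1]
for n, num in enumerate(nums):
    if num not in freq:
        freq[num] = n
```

Let's trace through this code step by step.

Initialize: freq = {}
Initialize: nums = [6, 2, 1, 1, 5, 3, 6, 1, 1, 1]
Entering loop: for n, num in enumerate(nums):

After execution: freq = {6: 0, 2: 1, 1: 2, 5: 4, 3: 5}
{6: 0, 2: 1, 1: 2, 5: 4, 3: 5}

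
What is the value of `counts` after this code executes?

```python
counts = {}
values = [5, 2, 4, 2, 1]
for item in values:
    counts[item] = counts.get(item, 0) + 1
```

Let's trace through this code step by step.

Initialize: counts = {}
Initialize: values = [5, 2, 4, 2, 1]
Entering loop: for item in values:

After execution: counts = {5: 1, 2: 2, 4: 1, 1: 1}
{5: 1, 2: 2, 4: 1, 1: 1}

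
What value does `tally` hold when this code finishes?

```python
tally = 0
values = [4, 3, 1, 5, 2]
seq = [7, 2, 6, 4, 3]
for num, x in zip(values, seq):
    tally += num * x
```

Let's trace through this code step by step.

Initialize: tally = 0
Initialize: values = [4, 3, 1, 5, 2]
Initialize: seq = [7, 2, 6, 4, 3]
Entering loop: for num, x in zip(values, seq):

After execution: tally = 66
66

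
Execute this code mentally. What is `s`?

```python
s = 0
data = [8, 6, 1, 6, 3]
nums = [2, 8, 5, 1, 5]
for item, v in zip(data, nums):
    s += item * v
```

Let's trace through this code step by step.

Initialize: s = 0
Initialize: data = [8, 6, 1, 6, 3]
Initialize: nums = [2, 8, 5, 1, 5]
Entering loop: for item, v in zip(data, nums):

After execution: s = 90
90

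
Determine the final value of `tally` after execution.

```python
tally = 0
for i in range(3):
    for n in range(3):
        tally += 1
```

Let's trace through this code step by step.

Initialize: tally = 0
Entering loop: for i in range(3):

After execution: tally = 9
9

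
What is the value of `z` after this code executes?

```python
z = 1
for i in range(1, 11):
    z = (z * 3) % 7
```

Let's trace through this code step by step.

Initialize: z = 1
Entering loop: for i in range(1, 11):

After execution: z = 4
4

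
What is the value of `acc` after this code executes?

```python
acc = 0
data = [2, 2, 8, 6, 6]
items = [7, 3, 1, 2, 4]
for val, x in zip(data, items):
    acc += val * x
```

Let's trace through this code step by step.

Initialize: acc = 0
Initialize: data = [2, 2, 8, 6, 6]
Initialize: items = [7, 3, 1, 2, 4]
Entering loop: for val, x in zip(data, items):

After execution: acc = 64
64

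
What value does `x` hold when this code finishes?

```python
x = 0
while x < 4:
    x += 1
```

Let's trace through this code step by step.

Initialize: x = 0
Entering loop: while x < 4:

After execution: x = 4
4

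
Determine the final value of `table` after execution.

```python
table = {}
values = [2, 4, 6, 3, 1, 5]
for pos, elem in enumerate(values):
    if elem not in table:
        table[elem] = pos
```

Let's trace through this code step by step.

Initialize: table = {}
Initialize: values = [2, 4, 6, 3, 1, 5]
Entering loop: for pos, elem in enumerate(values):

After execution: table = {2: 0, 4: 1, 6: 2, 3: 3, 1: 4, 5: 5}
{2: 0, 4: 1, 6: 2, 3: 3, 1: 4, 5: 5}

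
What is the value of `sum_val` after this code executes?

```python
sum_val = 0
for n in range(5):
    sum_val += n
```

Let's trace through this code step by step.

Initialize: sum_val = 0
Entering loop: for n in range(5):

After execution: sum_val = 10
10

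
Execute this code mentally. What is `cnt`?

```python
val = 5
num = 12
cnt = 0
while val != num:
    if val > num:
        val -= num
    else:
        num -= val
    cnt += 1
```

Let's trace through this code step by step.

Initialize: val = 5
Initialize: num = 12
Initialize: cnt = 0
Entering loop: while val != num:

After execution: cnt = 5
5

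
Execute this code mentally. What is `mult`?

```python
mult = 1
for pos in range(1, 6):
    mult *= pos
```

Let's trace through this code step by step.

Initialize: mult = 1
Entering loop: for pos in range(1, 6):

After execution: mult = 120
120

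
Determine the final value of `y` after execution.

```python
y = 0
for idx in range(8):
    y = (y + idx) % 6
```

Let's trace through this code step by step.

Initialize: y = 0
Entering loop: for idx in range(8):

After execution: y = 4
4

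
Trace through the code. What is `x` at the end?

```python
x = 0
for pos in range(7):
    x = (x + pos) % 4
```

Let's trace through this code step by step.

Initialize: x = 0
Entering loop: for pos in range(7):

After execution: x = 1
1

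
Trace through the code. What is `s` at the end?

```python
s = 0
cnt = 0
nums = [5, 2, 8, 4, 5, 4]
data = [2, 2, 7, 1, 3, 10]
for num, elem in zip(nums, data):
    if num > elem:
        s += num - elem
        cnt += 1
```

Let's trace through this code step by step.

Initialize: s = 0
Initialize: cnt = 0
Initialize: nums = [5, 2, 8, 4, 5, 4]
Initialize: data = [2, 2, 7, 1, 3, 10]
Entering loop: for num, elem in zip(nums, data):

After execution: s = 9
9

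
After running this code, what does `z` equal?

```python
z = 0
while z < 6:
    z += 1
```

Let's trace through this code step by step.

Initialize: z = 0
Entering loop: while z < 6:

After execution: z = 6
6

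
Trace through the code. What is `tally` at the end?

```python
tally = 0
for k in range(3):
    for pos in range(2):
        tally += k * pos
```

Let's trace through this code step by step.

Initialize: tally = 0
Entering loop: for k in range(3):

After execution: tally = 3
3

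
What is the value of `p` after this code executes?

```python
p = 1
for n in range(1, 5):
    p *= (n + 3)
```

Let's trace through this code step by step.

Initialize: p = 1
Entering loop: for n in range(1, 5):

After execution: p = 840
840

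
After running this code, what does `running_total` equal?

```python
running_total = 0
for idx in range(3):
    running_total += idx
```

Let's trace through this code step by step.

Initialize: running_total = 0
Entering loop: for idx in range(3):

After execution: running_total = 3
3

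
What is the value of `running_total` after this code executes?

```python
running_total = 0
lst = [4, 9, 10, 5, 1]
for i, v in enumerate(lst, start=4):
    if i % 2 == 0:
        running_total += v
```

Let's trace through this code step by step.

Initialize: running_total = 0
Initialize: lst = [4, 9, 10, 5, 1]
Entering loop: for i, v in enumerate(lst, start=4):

After execution: running_total = 15
15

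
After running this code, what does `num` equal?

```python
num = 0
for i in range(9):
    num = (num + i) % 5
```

Let's trace through this code step by step.

Initialize: num = 0
Entering loop: for i in range(9):

After execution: num = 1
1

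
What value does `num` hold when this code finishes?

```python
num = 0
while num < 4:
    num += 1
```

Let's trace through this code step by step.

Initialize: num = 0
Entering loop: while num < 4:

After execution: num = 4
4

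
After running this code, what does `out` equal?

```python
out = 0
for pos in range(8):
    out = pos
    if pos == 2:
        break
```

Let's trace through this code step by step.

Initialize: out = 0
Entering loop: for pos in range(8):

After execution: out = 2
2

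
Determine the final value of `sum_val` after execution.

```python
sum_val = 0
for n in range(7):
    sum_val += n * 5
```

Let's trace through this code step by step.

Initialize: sum_val = 0
Entering loop: for n in range(7):

After execution: sum_val = 105
105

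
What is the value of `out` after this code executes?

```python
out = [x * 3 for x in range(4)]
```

Let's trace through this code step by step.

Initialize: out = [x * 3 for x in range(4)]

After execution: out = [0, 3, 6, 9]
[0, 3, 6, 9]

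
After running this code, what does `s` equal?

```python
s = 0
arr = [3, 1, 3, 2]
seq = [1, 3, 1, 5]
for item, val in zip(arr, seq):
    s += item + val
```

Let's trace through this code step by step.

Initialize: s = 0
Initialize: arr = [3, 1, 3, 2]
Initialize: seq = [1, 3, 1, 5]
Entering loop: for item, val in zip(arr, seq):

After execution: s = 19
19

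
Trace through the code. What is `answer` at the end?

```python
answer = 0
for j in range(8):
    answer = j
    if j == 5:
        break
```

Let's trace through this code step by step.

Initialize: answer = 0
Entering loop: for j in range(8):

After execution: answer = 5
5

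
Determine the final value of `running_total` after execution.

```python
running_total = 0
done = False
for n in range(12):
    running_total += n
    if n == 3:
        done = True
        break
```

Let's trace through this code step by step.

Initialize: running_total = 0
Initialize: done = False
Entering loop: for n in range(12):

After execution: running_total = 6
6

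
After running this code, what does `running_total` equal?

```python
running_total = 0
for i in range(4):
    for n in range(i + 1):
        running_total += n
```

Let's trace through this code step by step.

Initialize: running_total = 0
Entering loop: for i in range(4):

After execution: running_total = 10
10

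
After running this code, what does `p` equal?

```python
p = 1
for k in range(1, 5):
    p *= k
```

Let's trace through this code step by step.

Initialize: p = 1
Entering loop: for k in range(1, 5):

After execution: p = 24
24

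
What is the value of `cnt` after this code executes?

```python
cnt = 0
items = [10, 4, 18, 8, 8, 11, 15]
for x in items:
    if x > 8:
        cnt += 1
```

Let's trace through this code step by step.

Initialize: cnt = 0
Initialize: items = [10, 4, 18, 8, 8, 11, 15]
Entering loop: for x in items:

After execution: cnt = 4
4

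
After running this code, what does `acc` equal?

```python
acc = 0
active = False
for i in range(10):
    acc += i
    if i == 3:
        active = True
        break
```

Let's trace through this code step by step.

Initialize: acc = 0
Initialize: active = False
Entering loop: for i in range(10):

After execution: acc = 6
6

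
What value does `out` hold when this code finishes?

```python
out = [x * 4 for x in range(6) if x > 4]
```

Let's trace through this code step by step.

Initialize: out = [x * 4 for x in range(6) if x > 4]

After execution: out = [20]
[20]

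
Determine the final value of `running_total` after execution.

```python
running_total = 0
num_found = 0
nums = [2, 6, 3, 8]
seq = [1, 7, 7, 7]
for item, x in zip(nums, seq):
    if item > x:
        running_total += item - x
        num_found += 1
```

Let's trace through this code step by step.

Initialize: running_total = 0
Initialize: num_found = 0
Initialize: nums = [2, 6, 3, 8]
Initialize: seq = [1, 7, 7, 7]
Entering loop: for item, x in zip(nums, seq):

After execution: running_total = 2
2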